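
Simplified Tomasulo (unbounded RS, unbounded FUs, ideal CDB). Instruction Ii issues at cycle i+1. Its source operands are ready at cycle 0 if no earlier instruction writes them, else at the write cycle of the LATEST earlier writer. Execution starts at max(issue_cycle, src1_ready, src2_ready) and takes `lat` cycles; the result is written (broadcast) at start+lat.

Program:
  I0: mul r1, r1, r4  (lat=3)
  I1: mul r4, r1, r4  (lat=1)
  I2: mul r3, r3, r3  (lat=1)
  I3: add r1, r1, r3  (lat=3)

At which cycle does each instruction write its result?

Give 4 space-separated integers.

I0 mul r1: issue@1 deps=(None,None) exec_start@1 write@4
I1 mul r4: issue@2 deps=(0,None) exec_start@4 write@5
I2 mul r3: issue@3 deps=(None,None) exec_start@3 write@4
I3 add r1: issue@4 deps=(0,2) exec_start@4 write@7

Answer: 4 5 4 7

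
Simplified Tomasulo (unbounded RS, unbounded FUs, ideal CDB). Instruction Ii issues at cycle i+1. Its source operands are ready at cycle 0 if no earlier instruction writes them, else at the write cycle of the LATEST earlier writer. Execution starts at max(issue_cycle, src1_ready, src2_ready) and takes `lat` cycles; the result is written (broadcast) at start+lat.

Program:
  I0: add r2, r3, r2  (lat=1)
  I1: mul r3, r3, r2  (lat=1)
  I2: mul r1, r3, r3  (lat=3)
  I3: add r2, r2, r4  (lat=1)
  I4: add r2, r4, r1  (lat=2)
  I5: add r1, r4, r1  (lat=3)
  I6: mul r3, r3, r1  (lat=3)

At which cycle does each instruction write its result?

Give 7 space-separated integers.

I0 add r2: issue@1 deps=(None,None) exec_start@1 write@2
I1 mul r3: issue@2 deps=(None,0) exec_start@2 write@3
I2 mul r1: issue@3 deps=(1,1) exec_start@3 write@6
I3 add r2: issue@4 deps=(0,None) exec_start@4 write@5
I4 add r2: issue@5 deps=(None,2) exec_start@6 write@8
I5 add r1: issue@6 deps=(None,2) exec_start@6 write@9
I6 mul r3: issue@7 deps=(1,5) exec_start@9 write@12

Answer: 2 3 6 5 8 9 12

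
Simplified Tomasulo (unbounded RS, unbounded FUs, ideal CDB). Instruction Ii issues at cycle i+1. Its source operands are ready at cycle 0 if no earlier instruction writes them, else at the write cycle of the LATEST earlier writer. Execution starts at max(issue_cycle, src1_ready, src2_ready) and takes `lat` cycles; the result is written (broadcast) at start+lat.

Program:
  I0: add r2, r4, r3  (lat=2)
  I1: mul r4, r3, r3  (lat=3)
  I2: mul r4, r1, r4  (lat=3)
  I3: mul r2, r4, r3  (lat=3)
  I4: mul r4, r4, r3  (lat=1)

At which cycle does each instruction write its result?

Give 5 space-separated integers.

I0 add r2: issue@1 deps=(None,None) exec_start@1 write@3
I1 mul r4: issue@2 deps=(None,None) exec_start@2 write@5
I2 mul r4: issue@3 deps=(None,1) exec_start@5 write@8
I3 mul r2: issue@4 deps=(2,None) exec_start@8 write@11
I4 mul r4: issue@5 deps=(2,None) exec_start@8 write@9

Answer: 3 5 8 11 9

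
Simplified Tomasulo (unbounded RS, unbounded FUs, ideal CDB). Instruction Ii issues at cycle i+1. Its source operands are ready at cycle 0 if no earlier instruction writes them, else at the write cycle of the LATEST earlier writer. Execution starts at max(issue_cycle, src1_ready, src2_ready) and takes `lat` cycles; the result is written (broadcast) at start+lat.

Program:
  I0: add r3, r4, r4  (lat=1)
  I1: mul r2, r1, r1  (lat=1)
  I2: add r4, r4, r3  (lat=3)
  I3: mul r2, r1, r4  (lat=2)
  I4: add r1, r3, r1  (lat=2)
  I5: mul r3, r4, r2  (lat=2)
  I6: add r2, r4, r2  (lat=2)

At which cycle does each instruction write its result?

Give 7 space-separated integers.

I0 add r3: issue@1 deps=(None,None) exec_start@1 write@2
I1 mul r2: issue@2 deps=(None,None) exec_start@2 write@3
I2 add r4: issue@3 deps=(None,0) exec_start@3 write@6
I3 mul r2: issue@4 deps=(None,2) exec_start@6 write@8
I4 add r1: issue@5 deps=(0,None) exec_start@5 write@7
I5 mul r3: issue@6 deps=(2,3) exec_start@8 write@10
I6 add r2: issue@7 deps=(2,3) exec_start@8 write@10

Answer: 2 3 6 8 7 10 10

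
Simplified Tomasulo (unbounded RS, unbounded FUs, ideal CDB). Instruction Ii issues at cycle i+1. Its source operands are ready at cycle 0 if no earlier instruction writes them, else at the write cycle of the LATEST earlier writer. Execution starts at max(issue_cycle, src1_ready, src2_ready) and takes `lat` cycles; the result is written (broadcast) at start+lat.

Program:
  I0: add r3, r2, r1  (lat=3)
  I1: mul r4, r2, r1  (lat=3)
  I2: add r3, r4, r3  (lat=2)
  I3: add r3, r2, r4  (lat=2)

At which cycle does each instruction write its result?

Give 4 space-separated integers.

I0 add r3: issue@1 deps=(None,None) exec_start@1 write@4
I1 mul r4: issue@2 deps=(None,None) exec_start@2 write@5
I2 add r3: issue@3 deps=(1,0) exec_start@5 write@7
I3 add r3: issue@4 deps=(None,1) exec_start@5 write@7

Answer: 4 5 7 7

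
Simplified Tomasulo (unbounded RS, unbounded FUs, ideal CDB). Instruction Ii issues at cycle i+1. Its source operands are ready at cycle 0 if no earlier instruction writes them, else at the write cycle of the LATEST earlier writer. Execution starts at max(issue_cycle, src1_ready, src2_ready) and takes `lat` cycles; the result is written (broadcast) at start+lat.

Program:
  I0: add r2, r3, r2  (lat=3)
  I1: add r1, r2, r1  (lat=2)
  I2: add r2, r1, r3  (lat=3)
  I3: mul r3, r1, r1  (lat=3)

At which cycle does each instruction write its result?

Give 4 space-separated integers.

Answer: 4 6 9 9

Derivation:
I0 add r2: issue@1 deps=(None,None) exec_start@1 write@4
I1 add r1: issue@2 deps=(0,None) exec_start@4 write@6
I2 add r2: issue@3 deps=(1,None) exec_start@6 write@9
I3 mul r3: issue@4 deps=(1,1) exec_start@6 write@9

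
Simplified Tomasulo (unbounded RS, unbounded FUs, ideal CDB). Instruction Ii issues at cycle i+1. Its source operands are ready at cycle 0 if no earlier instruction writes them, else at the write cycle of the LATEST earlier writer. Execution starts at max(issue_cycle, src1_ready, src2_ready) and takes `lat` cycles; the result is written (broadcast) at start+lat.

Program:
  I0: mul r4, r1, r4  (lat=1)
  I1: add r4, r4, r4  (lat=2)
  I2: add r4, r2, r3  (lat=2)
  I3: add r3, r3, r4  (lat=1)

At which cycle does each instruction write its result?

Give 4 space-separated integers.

Answer: 2 4 5 6

Derivation:
I0 mul r4: issue@1 deps=(None,None) exec_start@1 write@2
I1 add r4: issue@2 deps=(0,0) exec_start@2 write@4
I2 add r4: issue@3 deps=(None,None) exec_start@3 write@5
I3 add r3: issue@4 deps=(None,2) exec_start@5 write@6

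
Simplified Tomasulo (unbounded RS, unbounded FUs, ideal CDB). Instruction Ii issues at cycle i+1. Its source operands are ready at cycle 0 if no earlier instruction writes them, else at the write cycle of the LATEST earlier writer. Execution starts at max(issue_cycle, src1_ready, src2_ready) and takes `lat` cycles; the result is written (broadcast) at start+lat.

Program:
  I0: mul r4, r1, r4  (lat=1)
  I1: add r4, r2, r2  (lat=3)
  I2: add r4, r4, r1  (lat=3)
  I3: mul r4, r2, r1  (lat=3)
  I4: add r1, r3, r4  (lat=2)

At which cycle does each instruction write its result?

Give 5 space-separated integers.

I0 mul r4: issue@1 deps=(None,None) exec_start@1 write@2
I1 add r4: issue@2 deps=(None,None) exec_start@2 write@5
I2 add r4: issue@3 deps=(1,None) exec_start@5 write@8
I3 mul r4: issue@4 deps=(None,None) exec_start@4 write@7
I4 add r1: issue@5 deps=(None,3) exec_start@7 write@9

Answer: 2 5 8 7 9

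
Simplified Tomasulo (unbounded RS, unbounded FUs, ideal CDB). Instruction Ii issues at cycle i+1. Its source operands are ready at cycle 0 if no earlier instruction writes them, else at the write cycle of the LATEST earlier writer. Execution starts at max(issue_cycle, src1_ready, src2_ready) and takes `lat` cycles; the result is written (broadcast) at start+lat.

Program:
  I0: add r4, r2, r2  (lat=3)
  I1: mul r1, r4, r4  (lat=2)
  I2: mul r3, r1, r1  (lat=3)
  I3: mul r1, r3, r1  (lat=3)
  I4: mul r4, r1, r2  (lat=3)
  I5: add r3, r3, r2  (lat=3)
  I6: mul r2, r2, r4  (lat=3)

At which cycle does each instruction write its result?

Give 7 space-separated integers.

I0 add r4: issue@1 deps=(None,None) exec_start@1 write@4
I1 mul r1: issue@2 deps=(0,0) exec_start@4 write@6
I2 mul r3: issue@3 deps=(1,1) exec_start@6 write@9
I3 mul r1: issue@4 deps=(2,1) exec_start@9 write@12
I4 mul r4: issue@5 deps=(3,None) exec_start@12 write@15
I5 add r3: issue@6 deps=(2,None) exec_start@9 write@12
I6 mul r2: issue@7 deps=(None,4) exec_start@15 write@18

Answer: 4 6 9 12 15 12 18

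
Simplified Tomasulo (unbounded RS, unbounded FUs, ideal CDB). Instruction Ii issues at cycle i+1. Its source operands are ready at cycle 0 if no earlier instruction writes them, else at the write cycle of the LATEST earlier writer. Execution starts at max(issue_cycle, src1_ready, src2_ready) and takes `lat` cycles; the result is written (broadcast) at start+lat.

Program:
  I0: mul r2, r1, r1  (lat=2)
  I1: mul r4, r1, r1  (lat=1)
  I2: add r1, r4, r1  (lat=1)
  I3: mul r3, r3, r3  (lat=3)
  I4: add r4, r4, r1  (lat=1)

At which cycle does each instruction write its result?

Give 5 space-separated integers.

I0 mul r2: issue@1 deps=(None,None) exec_start@1 write@3
I1 mul r4: issue@2 deps=(None,None) exec_start@2 write@3
I2 add r1: issue@3 deps=(1,None) exec_start@3 write@4
I3 mul r3: issue@4 deps=(None,None) exec_start@4 write@7
I4 add r4: issue@5 deps=(1,2) exec_start@5 write@6

Answer: 3 3 4 7 6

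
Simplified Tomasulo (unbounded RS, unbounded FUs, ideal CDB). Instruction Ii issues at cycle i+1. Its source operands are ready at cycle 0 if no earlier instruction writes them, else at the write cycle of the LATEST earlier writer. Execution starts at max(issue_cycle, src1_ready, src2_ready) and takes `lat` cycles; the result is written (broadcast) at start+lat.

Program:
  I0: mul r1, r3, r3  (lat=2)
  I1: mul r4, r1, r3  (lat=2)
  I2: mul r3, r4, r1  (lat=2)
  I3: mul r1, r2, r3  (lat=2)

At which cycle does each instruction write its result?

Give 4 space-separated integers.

I0 mul r1: issue@1 deps=(None,None) exec_start@1 write@3
I1 mul r4: issue@2 deps=(0,None) exec_start@3 write@5
I2 mul r3: issue@3 deps=(1,0) exec_start@5 write@7
I3 mul r1: issue@4 deps=(None,2) exec_start@7 write@9

Answer: 3 5 7 9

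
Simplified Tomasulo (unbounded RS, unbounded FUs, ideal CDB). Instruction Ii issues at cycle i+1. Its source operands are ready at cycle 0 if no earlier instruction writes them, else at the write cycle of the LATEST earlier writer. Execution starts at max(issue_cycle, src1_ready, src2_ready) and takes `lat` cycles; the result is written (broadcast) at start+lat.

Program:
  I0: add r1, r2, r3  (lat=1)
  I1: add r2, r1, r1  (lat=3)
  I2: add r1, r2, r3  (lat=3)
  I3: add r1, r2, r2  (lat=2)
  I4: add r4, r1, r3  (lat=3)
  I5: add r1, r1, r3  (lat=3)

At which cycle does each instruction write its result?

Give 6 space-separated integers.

I0 add r1: issue@1 deps=(None,None) exec_start@1 write@2
I1 add r2: issue@2 deps=(0,0) exec_start@2 write@5
I2 add r1: issue@3 deps=(1,None) exec_start@5 write@8
I3 add r1: issue@4 deps=(1,1) exec_start@5 write@7
I4 add r4: issue@5 deps=(3,None) exec_start@7 write@10
I5 add r1: issue@6 deps=(3,None) exec_start@7 write@10

Answer: 2 5 8 7 10 10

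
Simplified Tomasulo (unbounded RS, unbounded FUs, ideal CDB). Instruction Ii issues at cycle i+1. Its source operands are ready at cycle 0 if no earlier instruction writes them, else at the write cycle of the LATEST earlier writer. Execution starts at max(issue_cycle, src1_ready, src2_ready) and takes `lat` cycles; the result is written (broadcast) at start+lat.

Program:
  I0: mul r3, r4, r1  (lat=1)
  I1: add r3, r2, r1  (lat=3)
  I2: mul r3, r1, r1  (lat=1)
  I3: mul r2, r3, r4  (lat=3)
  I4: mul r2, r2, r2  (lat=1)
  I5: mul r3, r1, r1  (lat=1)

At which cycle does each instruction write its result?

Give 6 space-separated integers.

I0 mul r3: issue@1 deps=(None,None) exec_start@1 write@2
I1 add r3: issue@2 deps=(None,None) exec_start@2 write@5
I2 mul r3: issue@3 deps=(None,None) exec_start@3 write@4
I3 mul r2: issue@4 deps=(2,None) exec_start@4 write@7
I4 mul r2: issue@5 deps=(3,3) exec_start@7 write@8
I5 mul r3: issue@6 deps=(None,None) exec_start@6 write@7

Answer: 2 5 4 7 8 7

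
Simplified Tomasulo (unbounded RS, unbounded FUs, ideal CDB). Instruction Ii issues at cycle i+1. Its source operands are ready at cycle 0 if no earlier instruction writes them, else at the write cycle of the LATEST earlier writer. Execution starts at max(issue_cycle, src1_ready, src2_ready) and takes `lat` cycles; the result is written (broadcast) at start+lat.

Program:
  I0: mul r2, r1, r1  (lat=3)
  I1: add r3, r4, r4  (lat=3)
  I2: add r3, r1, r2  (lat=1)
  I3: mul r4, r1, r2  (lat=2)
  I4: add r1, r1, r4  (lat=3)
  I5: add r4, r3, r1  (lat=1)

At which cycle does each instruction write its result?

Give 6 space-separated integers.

Answer: 4 5 5 6 9 10

Derivation:
I0 mul r2: issue@1 deps=(None,None) exec_start@1 write@4
I1 add r3: issue@2 deps=(None,None) exec_start@2 write@5
I2 add r3: issue@3 deps=(None,0) exec_start@4 write@5
I3 mul r4: issue@4 deps=(None,0) exec_start@4 write@6
I4 add r1: issue@5 deps=(None,3) exec_start@6 write@9
I5 add r4: issue@6 deps=(2,4) exec_start@9 write@10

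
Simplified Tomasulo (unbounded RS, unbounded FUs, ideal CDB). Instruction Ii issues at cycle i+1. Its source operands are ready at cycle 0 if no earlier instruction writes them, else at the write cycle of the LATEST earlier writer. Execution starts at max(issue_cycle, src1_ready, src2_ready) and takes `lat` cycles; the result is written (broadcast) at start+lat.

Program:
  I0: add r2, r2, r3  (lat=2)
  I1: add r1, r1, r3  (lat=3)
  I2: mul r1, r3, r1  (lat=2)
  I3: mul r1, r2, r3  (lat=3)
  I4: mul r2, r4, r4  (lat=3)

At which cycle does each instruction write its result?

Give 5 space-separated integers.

I0 add r2: issue@1 deps=(None,None) exec_start@1 write@3
I1 add r1: issue@2 deps=(None,None) exec_start@2 write@5
I2 mul r1: issue@3 deps=(None,1) exec_start@5 write@7
I3 mul r1: issue@4 deps=(0,None) exec_start@4 write@7
I4 mul r2: issue@5 deps=(None,None) exec_start@5 write@8

Answer: 3 5 7 7 8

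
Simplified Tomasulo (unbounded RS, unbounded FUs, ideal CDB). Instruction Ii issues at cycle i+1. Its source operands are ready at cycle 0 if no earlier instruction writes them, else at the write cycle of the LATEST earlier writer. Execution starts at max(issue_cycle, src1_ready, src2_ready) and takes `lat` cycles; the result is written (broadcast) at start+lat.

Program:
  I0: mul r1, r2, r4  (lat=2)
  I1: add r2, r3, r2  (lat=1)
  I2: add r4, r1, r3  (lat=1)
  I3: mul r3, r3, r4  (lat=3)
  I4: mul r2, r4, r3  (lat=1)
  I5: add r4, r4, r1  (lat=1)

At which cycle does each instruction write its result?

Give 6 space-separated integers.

Answer: 3 3 4 7 8 7

Derivation:
I0 mul r1: issue@1 deps=(None,None) exec_start@1 write@3
I1 add r2: issue@2 deps=(None,None) exec_start@2 write@3
I2 add r4: issue@3 deps=(0,None) exec_start@3 write@4
I3 mul r3: issue@4 deps=(None,2) exec_start@4 write@7
I4 mul r2: issue@5 deps=(2,3) exec_start@7 write@8
I5 add r4: issue@6 deps=(2,0) exec_start@6 write@7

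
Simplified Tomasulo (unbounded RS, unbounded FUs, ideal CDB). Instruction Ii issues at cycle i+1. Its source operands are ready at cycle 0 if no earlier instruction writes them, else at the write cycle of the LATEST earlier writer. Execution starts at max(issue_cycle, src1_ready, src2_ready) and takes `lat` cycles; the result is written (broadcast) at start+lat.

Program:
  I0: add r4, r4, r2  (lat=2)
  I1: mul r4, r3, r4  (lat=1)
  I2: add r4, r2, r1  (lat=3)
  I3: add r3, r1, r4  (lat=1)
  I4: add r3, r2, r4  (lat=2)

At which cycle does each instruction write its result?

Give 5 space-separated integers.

I0 add r4: issue@1 deps=(None,None) exec_start@1 write@3
I1 mul r4: issue@2 deps=(None,0) exec_start@3 write@4
I2 add r4: issue@3 deps=(None,None) exec_start@3 write@6
I3 add r3: issue@4 deps=(None,2) exec_start@6 write@7
I4 add r3: issue@5 deps=(None,2) exec_start@6 write@8

Answer: 3 4 6 7 8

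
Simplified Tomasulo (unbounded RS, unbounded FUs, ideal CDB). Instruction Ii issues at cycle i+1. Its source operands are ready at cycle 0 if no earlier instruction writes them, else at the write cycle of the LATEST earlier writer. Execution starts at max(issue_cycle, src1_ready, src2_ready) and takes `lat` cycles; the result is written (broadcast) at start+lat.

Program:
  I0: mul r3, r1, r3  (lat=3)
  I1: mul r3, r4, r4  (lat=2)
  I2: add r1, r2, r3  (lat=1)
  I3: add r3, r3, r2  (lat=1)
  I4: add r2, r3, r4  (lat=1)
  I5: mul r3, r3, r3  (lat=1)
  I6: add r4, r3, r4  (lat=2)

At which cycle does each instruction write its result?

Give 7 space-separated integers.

I0 mul r3: issue@1 deps=(None,None) exec_start@1 write@4
I1 mul r3: issue@2 deps=(None,None) exec_start@2 write@4
I2 add r1: issue@3 deps=(None,1) exec_start@4 write@5
I3 add r3: issue@4 deps=(1,None) exec_start@4 write@5
I4 add r2: issue@5 deps=(3,None) exec_start@5 write@6
I5 mul r3: issue@6 deps=(3,3) exec_start@6 write@7
I6 add r4: issue@7 deps=(5,None) exec_start@7 write@9

Answer: 4 4 5 5 6 7 9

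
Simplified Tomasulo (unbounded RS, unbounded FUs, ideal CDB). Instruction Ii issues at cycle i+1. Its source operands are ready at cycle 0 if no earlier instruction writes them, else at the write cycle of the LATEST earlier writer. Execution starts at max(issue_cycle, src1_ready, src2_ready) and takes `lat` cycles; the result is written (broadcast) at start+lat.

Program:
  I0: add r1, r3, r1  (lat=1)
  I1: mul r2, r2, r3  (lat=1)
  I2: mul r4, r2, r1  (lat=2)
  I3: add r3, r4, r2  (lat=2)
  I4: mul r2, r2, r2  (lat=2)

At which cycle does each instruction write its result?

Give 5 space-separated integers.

Answer: 2 3 5 7 7

Derivation:
I0 add r1: issue@1 deps=(None,None) exec_start@1 write@2
I1 mul r2: issue@2 deps=(None,None) exec_start@2 write@3
I2 mul r4: issue@3 deps=(1,0) exec_start@3 write@5
I3 add r3: issue@4 deps=(2,1) exec_start@5 write@7
I4 mul r2: issue@5 deps=(1,1) exec_start@5 write@7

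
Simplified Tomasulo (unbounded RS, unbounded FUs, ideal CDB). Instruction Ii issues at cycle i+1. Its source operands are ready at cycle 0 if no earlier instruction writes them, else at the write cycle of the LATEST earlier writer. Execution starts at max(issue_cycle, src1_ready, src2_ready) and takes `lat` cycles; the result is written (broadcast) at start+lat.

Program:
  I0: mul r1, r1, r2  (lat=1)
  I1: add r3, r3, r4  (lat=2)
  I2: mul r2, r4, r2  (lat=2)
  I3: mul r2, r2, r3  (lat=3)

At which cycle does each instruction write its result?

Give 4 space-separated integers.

Answer: 2 4 5 8

Derivation:
I0 mul r1: issue@1 deps=(None,None) exec_start@1 write@2
I1 add r3: issue@2 deps=(None,None) exec_start@2 write@4
I2 mul r2: issue@3 deps=(None,None) exec_start@3 write@5
I3 mul r2: issue@4 deps=(2,1) exec_start@5 write@8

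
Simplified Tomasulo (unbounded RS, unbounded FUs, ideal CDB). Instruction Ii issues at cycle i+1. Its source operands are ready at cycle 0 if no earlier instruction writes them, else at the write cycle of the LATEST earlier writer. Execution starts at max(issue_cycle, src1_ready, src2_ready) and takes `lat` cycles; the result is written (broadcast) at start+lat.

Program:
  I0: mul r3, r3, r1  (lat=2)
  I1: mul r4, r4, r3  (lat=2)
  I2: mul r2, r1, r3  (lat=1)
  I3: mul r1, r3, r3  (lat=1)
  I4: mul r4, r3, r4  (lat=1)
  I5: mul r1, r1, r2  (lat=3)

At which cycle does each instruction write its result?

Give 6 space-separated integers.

I0 mul r3: issue@1 deps=(None,None) exec_start@1 write@3
I1 mul r4: issue@2 deps=(None,0) exec_start@3 write@5
I2 mul r2: issue@3 deps=(None,0) exec_start@3 write@4
I3 mul r1: issue@4 deps=(0,0) exec_start@4 write@5
I4 mul r4: issue@5 deps=(0,1) exec_start@5 write@6
I5 mul r1: issue@6 deps=(3,2) exec_start@6 write@9

Answer: 3 5 4 5 6 9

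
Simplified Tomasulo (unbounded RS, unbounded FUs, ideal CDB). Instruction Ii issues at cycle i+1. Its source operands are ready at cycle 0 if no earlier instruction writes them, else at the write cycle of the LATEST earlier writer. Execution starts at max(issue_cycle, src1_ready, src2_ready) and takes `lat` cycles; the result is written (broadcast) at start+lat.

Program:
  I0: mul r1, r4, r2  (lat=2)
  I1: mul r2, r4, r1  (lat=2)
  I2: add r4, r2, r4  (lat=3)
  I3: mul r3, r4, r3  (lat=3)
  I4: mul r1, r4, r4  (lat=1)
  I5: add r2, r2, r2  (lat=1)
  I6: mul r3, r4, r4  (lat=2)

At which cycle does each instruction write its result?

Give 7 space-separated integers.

Answer: 3 5 8 11 9 7 10

Derivation:
I0 mul r1: issue@1 deps=(None,None) exec_start@1 write@3
I1 mul r2: issue@2 deps=(None,0) exec_start@3 write@5
I2 add r4: issue@3 deps=(1,None) exec_start@5 write@8
I3 mul r3: issue@4 deps=(2,None) exec_start@8 write@11
I4 mul r1: issue@5 deps=(2,2) exec_start@8 write@9
I5 add r2: issue@6 deps=(1,1) exec_start@6 write@7
I6 mul r3: issue@7 deps=(2,2) exec_start@8 write@10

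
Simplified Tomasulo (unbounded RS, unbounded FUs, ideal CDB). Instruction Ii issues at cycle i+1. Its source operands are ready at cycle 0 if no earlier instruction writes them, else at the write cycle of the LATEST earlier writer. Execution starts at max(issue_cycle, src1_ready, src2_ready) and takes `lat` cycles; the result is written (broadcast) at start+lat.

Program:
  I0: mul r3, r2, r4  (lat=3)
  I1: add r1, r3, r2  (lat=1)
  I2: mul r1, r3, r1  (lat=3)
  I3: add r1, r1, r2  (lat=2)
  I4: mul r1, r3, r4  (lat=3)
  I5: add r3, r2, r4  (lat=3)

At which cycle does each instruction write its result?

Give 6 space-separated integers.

I0 mul r3: issue@1 deps=(None,None) exec_start@1 write@4
I1 add r1: issue@2 deps=(0,None) exec_start@4 write@5
I2 mul r1: issue@3 deps=(0,1) exec_start@5 write@8
I3 add r1: issue@4 deps=(2,None) exec_start@8 write@10
I4 mul r1: issue@5 deps=(0,None) exec_start@5 write@8
I5 add r3: issue@6 deps=(None,None) exec_start@6 write@9

Answer: 4 5 8 10 8 9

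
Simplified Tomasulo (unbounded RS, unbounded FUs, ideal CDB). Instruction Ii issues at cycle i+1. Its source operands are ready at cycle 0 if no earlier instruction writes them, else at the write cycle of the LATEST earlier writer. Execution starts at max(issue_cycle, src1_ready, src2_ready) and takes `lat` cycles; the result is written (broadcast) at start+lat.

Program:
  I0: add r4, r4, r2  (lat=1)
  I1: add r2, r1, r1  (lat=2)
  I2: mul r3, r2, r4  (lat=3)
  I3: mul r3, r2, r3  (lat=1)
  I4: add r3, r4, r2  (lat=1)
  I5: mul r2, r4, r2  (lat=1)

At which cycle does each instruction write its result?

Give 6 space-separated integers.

Answer: 2 4 7 8 6 7

Derivation:
I0 add r4: issue@1 deps=(None,None) exec_start@1 write@2
I1 add r2: issue@2 deps=(None,None) exec_start@2 write@4
I2 mul r3: issue@3 deps=(1,0) exec_start@4 write@7
I3 mul r3: issue@4 deps=(1,2) exec_start@7 write@8
I4 add r3: issue@5 deps=(0,1) exec_start@5 write@6
I5 mul r2: issue@6 deps=(0,1) exec_start@6 write@7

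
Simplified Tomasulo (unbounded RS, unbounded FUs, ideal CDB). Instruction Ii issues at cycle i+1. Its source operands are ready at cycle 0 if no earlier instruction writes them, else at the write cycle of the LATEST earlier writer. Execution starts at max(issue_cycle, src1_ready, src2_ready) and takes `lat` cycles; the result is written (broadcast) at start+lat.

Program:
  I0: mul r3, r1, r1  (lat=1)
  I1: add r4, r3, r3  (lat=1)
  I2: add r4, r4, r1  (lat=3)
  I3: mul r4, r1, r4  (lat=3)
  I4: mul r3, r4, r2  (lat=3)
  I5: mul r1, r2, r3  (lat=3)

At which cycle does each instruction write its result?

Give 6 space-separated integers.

I0 mul r3: issue@1 deps=(None,None) exec_start@1 write@2
I1 add r4: issue@2 deps=(0,0) exec_start@2 write@3
I2 add r4: issue@3 deps=(1,None) exec_start@3 write@6
I3 mul r4: issue@4 deps=(None,2) exec_start@6 write@9
I4 mul r3: issue@5 deps=(3,None) exec_start@9 write@12
I5 mul r1: issue@6 deps=(None,4) exec_start@12 write@15

Answer: 2 3 6 9 12 15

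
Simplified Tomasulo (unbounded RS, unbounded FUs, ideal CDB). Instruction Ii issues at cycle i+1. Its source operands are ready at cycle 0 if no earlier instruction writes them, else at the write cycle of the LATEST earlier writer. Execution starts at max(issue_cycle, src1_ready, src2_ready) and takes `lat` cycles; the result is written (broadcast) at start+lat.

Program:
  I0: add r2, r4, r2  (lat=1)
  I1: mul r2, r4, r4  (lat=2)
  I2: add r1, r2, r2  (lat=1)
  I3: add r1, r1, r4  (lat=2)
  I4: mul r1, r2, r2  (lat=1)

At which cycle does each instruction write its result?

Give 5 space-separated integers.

I0 add r2: issue@1 deps=(None,None) exec_start@1 write@2
I1 mul r2: issue@2 deps=(None,None) exec_start@2 write@4
I2 add r1: issue@3 deps=(1,1) exec_start@4 write@5
I3 add r1: issue@4 deps=(2,None) exec_start@5 write@7
I4 mul r1: issue@5 deps=(1,1) exec_start@5 write@6

Answer: 2 4 5 7 6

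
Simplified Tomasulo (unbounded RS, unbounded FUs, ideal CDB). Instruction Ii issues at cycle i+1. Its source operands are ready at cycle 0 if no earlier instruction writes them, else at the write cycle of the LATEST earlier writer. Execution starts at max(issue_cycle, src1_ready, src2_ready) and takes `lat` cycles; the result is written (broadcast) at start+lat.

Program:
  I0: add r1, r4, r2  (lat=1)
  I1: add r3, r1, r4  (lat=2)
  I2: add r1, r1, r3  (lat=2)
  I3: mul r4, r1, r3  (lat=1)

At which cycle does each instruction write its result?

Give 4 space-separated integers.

I0 add r1: issue@1 deps=(None,None) exec_start@1 write@2
I1 add r3: issue@2 deps=(0,None) exec_start@2 write@4
I2 add r1: issue@3 deps=(0,1) exec_start@4 write@6
I3 mul r4: issue@4 deps=(2,1) exec_start@6 write@7

Answer: 2 4 6 7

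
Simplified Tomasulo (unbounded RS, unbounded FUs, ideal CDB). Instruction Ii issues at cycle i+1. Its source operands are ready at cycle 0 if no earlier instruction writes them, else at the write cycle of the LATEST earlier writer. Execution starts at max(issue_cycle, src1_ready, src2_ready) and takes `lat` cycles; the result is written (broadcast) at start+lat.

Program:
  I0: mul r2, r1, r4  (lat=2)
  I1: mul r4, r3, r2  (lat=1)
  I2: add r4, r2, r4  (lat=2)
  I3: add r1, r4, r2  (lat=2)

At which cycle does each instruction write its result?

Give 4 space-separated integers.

Answer: 3 4 6 8

Derivation:
I0 mul r2: issue@1 deps=(None,None) exec_start@1 write@3
I1 mul r4: issue@2 deps=(None,0) exec_start@3 write@4
I2 add r4: issue@3 deps=(0,1) exec_start@4 write@6
I3 add r1: issue@4 deps=(2,0) exec_start@6 write@8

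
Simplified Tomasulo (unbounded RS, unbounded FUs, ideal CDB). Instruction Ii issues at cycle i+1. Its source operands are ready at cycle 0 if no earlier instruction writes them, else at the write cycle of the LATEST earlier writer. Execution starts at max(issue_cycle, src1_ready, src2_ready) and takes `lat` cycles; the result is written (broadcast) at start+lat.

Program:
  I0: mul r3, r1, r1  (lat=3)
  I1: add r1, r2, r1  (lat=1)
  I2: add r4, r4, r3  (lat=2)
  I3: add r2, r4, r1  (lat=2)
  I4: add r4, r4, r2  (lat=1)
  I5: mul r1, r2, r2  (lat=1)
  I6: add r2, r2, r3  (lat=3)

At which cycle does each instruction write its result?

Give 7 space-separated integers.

I0 mul r3: issue@1 deps=(None,None) exec_start@1 write@4
I1 add r1: issue@2 deps=(None,None) exec_start@2 write@3
I2 add r4: issue@3 deps=(None,0) exec_start@4 write@6
I3 add r2: issue@4 deps=(2,1) exec_start@6 write@8
I4 add r4: issue@5 deps=(2,3) exec_start@8 write@9
I5 mul r1: issue@6 deps=(3,3) exec_start@8 write@9
I6 add r2: issue@7 deps=(3,0) exec_start@8 write@11

Answer: 4 3 6 8 9 9 11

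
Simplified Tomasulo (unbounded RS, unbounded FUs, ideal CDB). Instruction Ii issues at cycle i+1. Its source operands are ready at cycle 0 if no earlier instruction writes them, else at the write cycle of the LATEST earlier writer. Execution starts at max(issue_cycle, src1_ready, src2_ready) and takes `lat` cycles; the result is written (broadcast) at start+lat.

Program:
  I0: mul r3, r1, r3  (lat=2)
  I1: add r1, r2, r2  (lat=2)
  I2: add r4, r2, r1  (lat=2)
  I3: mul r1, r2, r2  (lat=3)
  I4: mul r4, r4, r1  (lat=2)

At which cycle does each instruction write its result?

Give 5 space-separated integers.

I0 mul r3: issue@1 deps=(None,None) exec_start@1 write@3
I1 add r1: issue@2 deps=(None,None) exec_start@2 write@4
I2 add r4: issue@3 deps=(None,1) exec_start@4 write@6
I3 mul r1: issue@4 deps=(None,None) exec_start@4 write@7
I4 mul r4: issue@5 deps=(2,3) exec_start@7 write@9

Answer: 3 4 6 7 9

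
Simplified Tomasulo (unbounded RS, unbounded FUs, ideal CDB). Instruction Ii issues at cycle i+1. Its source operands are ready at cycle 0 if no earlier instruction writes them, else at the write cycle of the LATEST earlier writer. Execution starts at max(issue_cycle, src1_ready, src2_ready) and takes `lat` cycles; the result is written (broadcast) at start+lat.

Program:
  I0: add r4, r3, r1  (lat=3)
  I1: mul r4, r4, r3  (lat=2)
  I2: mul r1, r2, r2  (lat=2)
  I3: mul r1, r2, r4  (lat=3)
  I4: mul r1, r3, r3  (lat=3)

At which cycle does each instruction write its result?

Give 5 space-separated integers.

I0 add r4: issue@1 deps=(None,None) exec_start@1 write@4
I1 mul r4: issue@2 deps=(0,None) exec_start@4 write@6
I2 mul r1: issue@3 deps=(None,None) exec_start@3 write@5
I3 mul r1: issue@4 deps=(None,1) exec_start@6 write@9
I4 mul r1: issue@5 deps=(None,None) exec_start@5 write@8

Answer: 4 6 5 9 8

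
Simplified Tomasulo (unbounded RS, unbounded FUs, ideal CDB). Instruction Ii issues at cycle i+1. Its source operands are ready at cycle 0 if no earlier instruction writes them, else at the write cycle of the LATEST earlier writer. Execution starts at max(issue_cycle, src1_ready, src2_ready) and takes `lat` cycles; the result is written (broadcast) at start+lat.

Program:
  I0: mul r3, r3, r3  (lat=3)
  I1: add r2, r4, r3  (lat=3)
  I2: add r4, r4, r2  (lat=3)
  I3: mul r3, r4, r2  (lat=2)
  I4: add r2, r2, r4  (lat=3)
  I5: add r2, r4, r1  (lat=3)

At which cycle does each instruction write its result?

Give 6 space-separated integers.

Answer: 4 7 10 12 13 13

Derivation:
I0 mul r3: issue@1 deps=(None,None) exec_start@1 write@4
I1 add r2: issue@2 deps=(None,0) exec_start@4 write@7
I2 add r4: issue@3 deps=(None,1) exec_start@7 write@10
I3 mul r3: issue@4 deps=(2,1) exec_start@10 write@12
I4 add r2: issue@5 deps=(1,2) exec_start@10 write@13
I5 add r2: issue@6 deps=(2,None) exec_start@10 write@13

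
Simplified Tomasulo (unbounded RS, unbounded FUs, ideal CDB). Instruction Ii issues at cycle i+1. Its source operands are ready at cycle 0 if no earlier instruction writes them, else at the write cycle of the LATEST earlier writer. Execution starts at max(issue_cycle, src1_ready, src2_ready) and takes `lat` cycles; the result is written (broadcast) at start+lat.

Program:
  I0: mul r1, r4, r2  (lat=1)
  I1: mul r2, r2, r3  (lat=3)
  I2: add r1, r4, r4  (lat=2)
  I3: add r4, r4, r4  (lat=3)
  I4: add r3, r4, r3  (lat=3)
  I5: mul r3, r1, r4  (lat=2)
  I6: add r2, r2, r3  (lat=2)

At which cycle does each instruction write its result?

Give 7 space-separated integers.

Answer: 2 5 5 7 10 9 11

Derivation:
I0 mul r1: issue@1 deps=(None,None) exec_start@1 write@2
I1 mul r2: issue@2 deps=(None,None) exec_start@2 write@5
I2 add r1: issue@3 deps=(None,None) exec_start@3 write@5
I3 add r4: issue@4 deps=(None,None) exec_start@4 write@7
I4 add r3: issue@5 deps=(3,None) exec_start@7 write@10
I5 mul r3: issue@6 deps=(2,3) exec_start@7 write@9
I6 add r2: issue@7 deps=(1,5) exec_start@9 write@11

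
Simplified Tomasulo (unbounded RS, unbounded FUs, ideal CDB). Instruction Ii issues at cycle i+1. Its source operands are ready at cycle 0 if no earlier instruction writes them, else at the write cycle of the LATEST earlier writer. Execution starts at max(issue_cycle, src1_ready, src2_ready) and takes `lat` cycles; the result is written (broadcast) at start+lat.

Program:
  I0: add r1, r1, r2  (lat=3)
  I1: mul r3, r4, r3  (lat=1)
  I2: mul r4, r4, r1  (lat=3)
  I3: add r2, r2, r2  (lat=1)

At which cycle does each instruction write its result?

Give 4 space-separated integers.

I0 add r1: issue@1 deps=(None,None) exec_start@1 write@4
I1 mul r3: issue@2 deps=(None,None) exec_start@2 write@3
I2 mul r4: issue@3 deps=(None,0) exec_start@4 write@7
I3 add r2: issue@4 deps=(None,None) exec_start@4 write@5

Answer: 4 3 7 5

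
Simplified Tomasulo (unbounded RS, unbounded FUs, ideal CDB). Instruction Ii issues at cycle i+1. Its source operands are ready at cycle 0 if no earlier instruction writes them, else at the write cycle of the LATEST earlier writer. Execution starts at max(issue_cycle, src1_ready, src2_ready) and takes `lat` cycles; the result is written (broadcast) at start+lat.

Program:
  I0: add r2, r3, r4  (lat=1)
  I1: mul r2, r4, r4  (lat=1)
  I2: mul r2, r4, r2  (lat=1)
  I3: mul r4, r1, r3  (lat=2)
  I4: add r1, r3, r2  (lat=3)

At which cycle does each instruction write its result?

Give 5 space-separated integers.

Answer: 2 3 4 6 8

Derivation:
I0 add r2: issue@1 deps=(None,None) exec_start@1 write@2
I1 mul r2: issue@2 deps=(None,None) exec_start@2 write@3
I2 mul r2: issue@3 deps=(None,1) exec_start@3 write@4
I3 mul r4: issue@4 deps=(None,None) exec_start@4 write@6
I4 add r1: issue@5 deps=(None,2) exec_start@5 write@8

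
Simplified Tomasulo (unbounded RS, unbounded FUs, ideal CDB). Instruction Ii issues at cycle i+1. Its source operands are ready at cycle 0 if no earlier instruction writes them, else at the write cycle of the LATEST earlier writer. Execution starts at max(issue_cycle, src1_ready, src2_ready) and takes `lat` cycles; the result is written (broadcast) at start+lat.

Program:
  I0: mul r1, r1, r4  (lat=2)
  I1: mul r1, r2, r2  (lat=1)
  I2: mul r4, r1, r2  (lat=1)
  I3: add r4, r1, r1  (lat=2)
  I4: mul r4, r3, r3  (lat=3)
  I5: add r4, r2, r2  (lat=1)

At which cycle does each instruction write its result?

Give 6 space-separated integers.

Answer: 3 3 4 6 8 7

Derivation:
I0 mul r1: issue@1 deps=(None,None) exec_start@1 write@3
I1 mul r1: issue@2 deps=(None,None) exec_start@2 write@3
I2 mul r4: issue@3 deps=(1,None) exec_start@3 write@4
I3 add r4: issue@4 deps=(1,1) exec_start@4 write@6
I4 mul r4: issue@5 deps=(None,None) exec_start@5 write@8
I5 add r4: issue@6 deps=(None,None) exec_start@6 write@7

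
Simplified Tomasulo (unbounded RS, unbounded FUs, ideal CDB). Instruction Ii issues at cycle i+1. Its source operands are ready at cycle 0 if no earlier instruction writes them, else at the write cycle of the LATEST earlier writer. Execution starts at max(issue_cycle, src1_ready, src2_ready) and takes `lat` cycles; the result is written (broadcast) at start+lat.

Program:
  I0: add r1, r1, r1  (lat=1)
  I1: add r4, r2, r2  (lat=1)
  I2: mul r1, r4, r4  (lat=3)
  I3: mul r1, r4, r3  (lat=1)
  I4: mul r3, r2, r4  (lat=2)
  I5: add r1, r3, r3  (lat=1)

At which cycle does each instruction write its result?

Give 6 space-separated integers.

Answer: 2 3 6 5 7 8

Derivation:
I0 add r1: issue@1 deps=(None,None) exec_start@1 write@2
I1 add r4: issue@2 deps=(None,None) exec_start@2 write@3
I2 mul r1: issue@3 deps=(1,1) exec_start@3 write@6
I3 mul r1: issue@4 deps=(1,None) exec_start@4 write@5
I4 mul r3: issue@5 deps=(None,1) exec_start@5 write@7
I5 add r1: issue@6 deps=(4,4) exec_start@7 write@8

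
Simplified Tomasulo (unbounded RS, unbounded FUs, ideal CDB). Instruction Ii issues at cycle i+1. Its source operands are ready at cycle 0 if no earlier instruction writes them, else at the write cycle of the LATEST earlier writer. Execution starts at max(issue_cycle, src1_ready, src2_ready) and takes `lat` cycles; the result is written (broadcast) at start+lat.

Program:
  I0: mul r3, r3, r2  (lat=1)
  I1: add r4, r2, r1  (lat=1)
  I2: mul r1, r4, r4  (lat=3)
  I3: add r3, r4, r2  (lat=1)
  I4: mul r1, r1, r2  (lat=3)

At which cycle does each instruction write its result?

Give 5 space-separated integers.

I0 mul r3: issue@1 deps=(None,None) exec_start@1 write@2
I1 add r4: issue@2 deps=(None,None) exec_start@2 write@3
I2 mul r1: issue@3 deps=(1,1) exec_start@3 write@6
I3 add r3: issue@4 deps=(1,None) exec_start@4 write@5
I4 mul r1: issue@5 deps=(2,None) exec_start@6 write@9

Answer: 2 3 6 5 9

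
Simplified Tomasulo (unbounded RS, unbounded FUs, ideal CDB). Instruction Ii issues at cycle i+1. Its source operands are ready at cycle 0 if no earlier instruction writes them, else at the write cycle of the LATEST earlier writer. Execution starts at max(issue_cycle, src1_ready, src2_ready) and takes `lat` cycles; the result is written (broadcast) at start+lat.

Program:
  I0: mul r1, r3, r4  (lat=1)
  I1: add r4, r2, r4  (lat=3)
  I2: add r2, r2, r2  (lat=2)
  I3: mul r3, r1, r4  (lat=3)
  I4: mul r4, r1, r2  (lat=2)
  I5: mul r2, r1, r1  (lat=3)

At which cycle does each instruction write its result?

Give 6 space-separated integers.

I0 mul r1: issue@1 deps=(None,None) exec_start@1 write@2
I1 add r4: issue@2 deps=(None,None) exec_start@2 write@5
I2 add r2: issue@3 deps=(None,None) exec_start@3 write@5
I3 mul r3: issue@4 deps=(0,1) exec_start@5 write@8
I4 mul r4: issue@5 deps=(0,2) exec_start@5 write@7
I5 mul r2: issue@6 deps=(0,0) exec_start@6 write@9

Answer: 2 5 5 8 7 9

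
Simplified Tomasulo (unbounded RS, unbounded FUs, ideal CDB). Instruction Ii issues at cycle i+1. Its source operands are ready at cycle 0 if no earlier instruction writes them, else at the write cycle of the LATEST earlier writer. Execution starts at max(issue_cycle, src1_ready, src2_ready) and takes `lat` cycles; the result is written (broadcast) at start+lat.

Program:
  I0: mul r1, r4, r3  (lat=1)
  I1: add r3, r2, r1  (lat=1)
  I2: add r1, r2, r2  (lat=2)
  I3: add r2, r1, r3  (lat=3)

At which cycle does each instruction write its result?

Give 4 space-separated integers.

Answer: 2 3 5 8

Derivation:
I0 mul r1: issue@1 deps=(None,None) exec_start@1 write@2
I1 add r3: issue@2 deps=(None,0) exec_start@2 write@3
I2 add r1: issue@3 deps=(None,None) exec_start@3 write@5
I3 add r2: issue@4 deps=(2,1) exec_start@5 write@8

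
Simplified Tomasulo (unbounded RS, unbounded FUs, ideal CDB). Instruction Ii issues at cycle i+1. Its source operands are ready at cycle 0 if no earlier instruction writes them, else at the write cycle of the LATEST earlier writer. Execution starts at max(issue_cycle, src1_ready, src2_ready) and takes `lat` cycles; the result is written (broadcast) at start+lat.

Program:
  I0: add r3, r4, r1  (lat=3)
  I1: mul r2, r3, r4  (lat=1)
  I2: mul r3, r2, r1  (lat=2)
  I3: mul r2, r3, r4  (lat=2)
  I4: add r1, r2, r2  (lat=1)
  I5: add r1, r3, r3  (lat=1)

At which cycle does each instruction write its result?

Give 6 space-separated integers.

I0 add r3: issue@1 deps=(None,None) exec_start@1 write@4
I1 mul r2: issue@2 deps=(0,None) exec_start@4 write@5
I2 mul r3: issue@3 deps=(1,None) exec_start@5 write@7
I3 mul r2: issue@4 deps=(2,None) exec_start@7 write@9
I4 add r1: issue@5 deps=(3,3) exec_start@9 write@10
I5 add r1: issue@6 deps=(2,2) exec_start@7 write@8

Answer: 4 5 7 9 10 8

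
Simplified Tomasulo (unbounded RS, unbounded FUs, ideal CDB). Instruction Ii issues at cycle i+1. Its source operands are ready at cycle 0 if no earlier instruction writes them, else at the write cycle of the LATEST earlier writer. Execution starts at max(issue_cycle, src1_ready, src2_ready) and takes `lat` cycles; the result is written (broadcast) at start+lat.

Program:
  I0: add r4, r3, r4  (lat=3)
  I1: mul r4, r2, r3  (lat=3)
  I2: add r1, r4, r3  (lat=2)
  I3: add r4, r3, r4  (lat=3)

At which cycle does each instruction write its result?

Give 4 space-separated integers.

Answer: 4 5 7 8

Derivation:
I0 add r4: issue@1 deps=(None,None) exec_start@1 write@4
I1 mul r4: issue@2 deps=(None,None) exec_start@2 write@5
I2 add r1: issue@3 deps=(1,None) exec_start@5 write@7
I3 add r4: issue@4 deps=(None,1) exec_start@5 write@8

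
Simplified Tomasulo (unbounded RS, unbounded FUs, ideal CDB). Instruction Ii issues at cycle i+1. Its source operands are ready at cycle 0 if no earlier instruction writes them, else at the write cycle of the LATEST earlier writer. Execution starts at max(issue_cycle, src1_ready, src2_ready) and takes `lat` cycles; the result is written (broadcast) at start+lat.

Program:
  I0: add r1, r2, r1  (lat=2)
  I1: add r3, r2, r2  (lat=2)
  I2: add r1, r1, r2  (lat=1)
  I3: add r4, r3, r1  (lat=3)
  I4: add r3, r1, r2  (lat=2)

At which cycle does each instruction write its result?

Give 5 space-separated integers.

Answer: 3 4 4 7 7

Derivation:
I0 add r1: issue@1 deps=(None,None) exec_start@1 write@3
I1 add r3: issue@2 deps=(None,None) exec_start@2 write@4
I2 add r1: issue@3 deps=(0,None) exec_start@3 write@4
I3 add r4: issue@4 deps=(1,2) exec_start@4 write@7
I4 add r3: issue@5 deps=(2,None) exec_start@5 write@7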